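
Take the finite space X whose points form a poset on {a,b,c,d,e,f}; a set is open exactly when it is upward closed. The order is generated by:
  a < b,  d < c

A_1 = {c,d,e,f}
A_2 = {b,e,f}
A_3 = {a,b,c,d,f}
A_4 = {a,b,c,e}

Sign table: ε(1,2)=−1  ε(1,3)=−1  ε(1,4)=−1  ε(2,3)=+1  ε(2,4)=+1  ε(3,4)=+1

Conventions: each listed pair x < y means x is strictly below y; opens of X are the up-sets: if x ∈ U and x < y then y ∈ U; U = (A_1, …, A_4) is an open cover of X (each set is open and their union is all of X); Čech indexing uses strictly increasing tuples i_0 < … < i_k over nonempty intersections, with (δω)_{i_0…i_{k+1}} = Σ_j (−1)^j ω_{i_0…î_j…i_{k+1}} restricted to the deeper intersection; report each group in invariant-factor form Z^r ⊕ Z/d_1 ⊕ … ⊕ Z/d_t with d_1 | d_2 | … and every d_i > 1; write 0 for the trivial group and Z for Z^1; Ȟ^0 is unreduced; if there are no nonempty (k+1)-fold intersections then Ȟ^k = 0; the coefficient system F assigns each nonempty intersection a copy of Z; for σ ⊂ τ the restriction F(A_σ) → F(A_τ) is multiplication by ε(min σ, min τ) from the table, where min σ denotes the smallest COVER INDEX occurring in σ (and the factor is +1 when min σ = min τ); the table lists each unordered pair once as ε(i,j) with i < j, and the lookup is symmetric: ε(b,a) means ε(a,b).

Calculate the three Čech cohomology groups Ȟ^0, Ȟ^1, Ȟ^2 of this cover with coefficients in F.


nerve of the cover:
  A12={e,f} A13={c,d,f} A14={c,e} A23={b,f} A24={b,e} A34={a,b,c}
  A123={f} A124={e} A134={c} A234={b}
C dims 4,6,4; δ0: rk 3, SNF 1^3; δ1: rk 3, SNF 1^3
Ȟ^0 = (4 − 3) − 0 = 1, so Ȟ^0 ≅ Z
Ȟ^1 = (6 − 3) − 3 = 0, so Ȟ^1 ≅ 0
Ȟ^2 = (4 − 0) − 3 = 1, so Ȟ^2 ≅ Z

Ȟ^0 = Z, Ȟ^1 = 0, Ȟ^2 = Z


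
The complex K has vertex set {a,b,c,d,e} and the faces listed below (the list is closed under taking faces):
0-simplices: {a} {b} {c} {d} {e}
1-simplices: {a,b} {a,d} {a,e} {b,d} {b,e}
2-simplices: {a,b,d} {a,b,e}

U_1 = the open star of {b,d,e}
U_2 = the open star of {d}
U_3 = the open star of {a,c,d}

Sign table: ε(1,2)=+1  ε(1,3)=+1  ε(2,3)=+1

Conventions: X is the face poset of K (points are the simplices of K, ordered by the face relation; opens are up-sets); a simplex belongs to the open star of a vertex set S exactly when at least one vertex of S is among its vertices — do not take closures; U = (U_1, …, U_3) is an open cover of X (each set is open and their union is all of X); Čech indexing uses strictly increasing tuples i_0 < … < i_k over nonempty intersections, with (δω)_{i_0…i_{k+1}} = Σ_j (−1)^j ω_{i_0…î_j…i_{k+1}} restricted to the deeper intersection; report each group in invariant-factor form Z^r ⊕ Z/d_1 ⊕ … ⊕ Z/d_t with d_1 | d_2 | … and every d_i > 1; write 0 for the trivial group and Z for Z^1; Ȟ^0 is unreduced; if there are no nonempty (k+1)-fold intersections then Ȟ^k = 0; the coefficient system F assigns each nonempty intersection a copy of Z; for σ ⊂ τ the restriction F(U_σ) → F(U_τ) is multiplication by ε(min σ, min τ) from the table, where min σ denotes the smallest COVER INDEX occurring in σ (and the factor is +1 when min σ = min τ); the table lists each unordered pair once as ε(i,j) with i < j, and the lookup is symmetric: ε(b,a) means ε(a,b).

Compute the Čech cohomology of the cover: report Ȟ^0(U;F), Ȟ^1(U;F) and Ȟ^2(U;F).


nonempty overlaps:
  U1={{b},{d},{e},{a,b},{a,d},{a,e},{b,d},{b,e},{a,b,d},{a,b,e}} U2={{d},{a,d},{b,d},{a,b,d}} U3={{a},{c},{d},{a,b},{a,d},{a,e},{b,d},{a,b,d},{a,b,e}}
  U12={{d},{a,d},{b,d},{a,b,d}} U13={{d},{a,b},{a,d},{a,e},{b,d},{a,b,d},{a,b,e}} U23={{d},{a,d},{b,d},{a,b,d}}
  U123={{d},{a,d},{b,d},{a,b,d}}
C dims 3,3,1; δ0: rk 2, SNF 1^2; δ1: rk 1, SNF 1^1
degree 0: 3−2−0 = 1 → Ȟ^0 ≅ Z
degree 1: 3−1−2 = 0 → Ȟ^1 ≅ 0
degree 2: 1−0−1 = 0 → Ȟ^2 ≅ 0

Ȟ^0(U;F) ≅ Z, Ȟ^1(U;F) ≅ 0, Ȟ^2(U;F) ≅ 0


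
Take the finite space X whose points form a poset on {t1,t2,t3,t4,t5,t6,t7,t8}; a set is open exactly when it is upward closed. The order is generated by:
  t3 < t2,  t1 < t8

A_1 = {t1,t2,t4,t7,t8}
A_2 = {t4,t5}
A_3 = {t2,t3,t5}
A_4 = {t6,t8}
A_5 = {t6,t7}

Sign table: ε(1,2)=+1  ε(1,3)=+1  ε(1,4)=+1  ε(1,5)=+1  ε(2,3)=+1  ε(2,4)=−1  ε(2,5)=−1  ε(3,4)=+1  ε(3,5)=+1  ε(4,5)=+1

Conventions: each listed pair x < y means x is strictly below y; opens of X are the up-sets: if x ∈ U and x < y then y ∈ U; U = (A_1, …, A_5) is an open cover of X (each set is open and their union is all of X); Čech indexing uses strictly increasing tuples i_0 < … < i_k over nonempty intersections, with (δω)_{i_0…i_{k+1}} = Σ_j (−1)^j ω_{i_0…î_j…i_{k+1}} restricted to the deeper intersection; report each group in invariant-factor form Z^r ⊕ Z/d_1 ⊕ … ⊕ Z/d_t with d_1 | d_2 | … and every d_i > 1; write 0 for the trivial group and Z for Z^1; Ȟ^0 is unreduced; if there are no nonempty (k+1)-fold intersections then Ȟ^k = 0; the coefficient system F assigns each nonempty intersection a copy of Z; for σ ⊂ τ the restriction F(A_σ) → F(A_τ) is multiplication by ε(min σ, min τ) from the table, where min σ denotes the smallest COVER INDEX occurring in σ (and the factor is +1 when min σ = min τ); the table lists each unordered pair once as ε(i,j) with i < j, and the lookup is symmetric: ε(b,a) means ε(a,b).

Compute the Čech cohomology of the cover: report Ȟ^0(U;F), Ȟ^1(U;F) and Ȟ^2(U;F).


Ȟ^0 ≅ Z; Ȟ^1 ≅ Z^2; Ȟ^2 ≅ 0

nerve of the cover:
  A12={t4} A13={t2} A14={t8} A15={t7} A23={t5} A45={t6}
C dims 5,6; δ0: rk 4, SNF 1^4
Ȟ^0 = (5 − 4) − 0 = 1, so Ȟ^0 ≅ Z
Ȟ^1 = (6 − 0) − 4 = 2, so Ȟ^1 ≅ Z^2
Ȟ^2 = (0 − 0) − 0 = 0, so Ȟ^2 ≅ 0


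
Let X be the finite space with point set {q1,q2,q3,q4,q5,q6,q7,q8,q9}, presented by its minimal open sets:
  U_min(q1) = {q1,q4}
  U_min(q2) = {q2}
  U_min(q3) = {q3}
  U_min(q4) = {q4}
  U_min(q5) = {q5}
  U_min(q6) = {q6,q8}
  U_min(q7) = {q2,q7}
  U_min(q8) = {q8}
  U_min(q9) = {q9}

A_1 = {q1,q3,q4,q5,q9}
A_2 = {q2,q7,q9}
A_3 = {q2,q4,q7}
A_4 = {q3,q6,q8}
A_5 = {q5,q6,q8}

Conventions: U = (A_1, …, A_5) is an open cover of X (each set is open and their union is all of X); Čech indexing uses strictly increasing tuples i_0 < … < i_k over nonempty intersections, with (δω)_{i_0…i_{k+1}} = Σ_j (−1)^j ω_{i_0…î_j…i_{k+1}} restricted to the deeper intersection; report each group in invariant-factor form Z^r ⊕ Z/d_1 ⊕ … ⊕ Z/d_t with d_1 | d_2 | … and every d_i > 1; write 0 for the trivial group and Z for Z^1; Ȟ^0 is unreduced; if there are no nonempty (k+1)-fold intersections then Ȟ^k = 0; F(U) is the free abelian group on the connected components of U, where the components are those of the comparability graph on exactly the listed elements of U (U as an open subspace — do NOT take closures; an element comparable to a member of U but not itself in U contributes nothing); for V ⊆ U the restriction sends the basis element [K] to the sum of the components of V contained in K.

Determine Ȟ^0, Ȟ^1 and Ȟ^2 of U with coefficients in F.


nonempty overlaps:
  A12={q9} A13={q4} A14={q3} A15={q5} A23={q2,q7} A45={q6,q8}
components per intersection:
  A1: {q1,q4} {q3} {q5} {q9}
  A2: {q2,q7} {q9}
  A3: {q2,q7} {q4}
  A4: {q3} {q6,q8}
  A5: {q5} {q6,q8}
  A12: {q9}
  A13: {q4}
  A14: {q3}
  A15: {q5}
  A23: {q2,q7}
  A45: {q6,q8}
C dims 12,6; δ0: rk 6, SNF 1^6
degree 0: 12−6−0 = 6 → Ȟ^0 ≅ Z^6
degree 1: 6−0−6 = 0 → Ȟ^1 ≅ 0
degree 2: 0−0−0 = 0 → Ȟ^2 ≅ 0

Ȟ^0 ≅ Z^6, Ȟ^1 ≅ 0, Ȟ^2 ≅ 0


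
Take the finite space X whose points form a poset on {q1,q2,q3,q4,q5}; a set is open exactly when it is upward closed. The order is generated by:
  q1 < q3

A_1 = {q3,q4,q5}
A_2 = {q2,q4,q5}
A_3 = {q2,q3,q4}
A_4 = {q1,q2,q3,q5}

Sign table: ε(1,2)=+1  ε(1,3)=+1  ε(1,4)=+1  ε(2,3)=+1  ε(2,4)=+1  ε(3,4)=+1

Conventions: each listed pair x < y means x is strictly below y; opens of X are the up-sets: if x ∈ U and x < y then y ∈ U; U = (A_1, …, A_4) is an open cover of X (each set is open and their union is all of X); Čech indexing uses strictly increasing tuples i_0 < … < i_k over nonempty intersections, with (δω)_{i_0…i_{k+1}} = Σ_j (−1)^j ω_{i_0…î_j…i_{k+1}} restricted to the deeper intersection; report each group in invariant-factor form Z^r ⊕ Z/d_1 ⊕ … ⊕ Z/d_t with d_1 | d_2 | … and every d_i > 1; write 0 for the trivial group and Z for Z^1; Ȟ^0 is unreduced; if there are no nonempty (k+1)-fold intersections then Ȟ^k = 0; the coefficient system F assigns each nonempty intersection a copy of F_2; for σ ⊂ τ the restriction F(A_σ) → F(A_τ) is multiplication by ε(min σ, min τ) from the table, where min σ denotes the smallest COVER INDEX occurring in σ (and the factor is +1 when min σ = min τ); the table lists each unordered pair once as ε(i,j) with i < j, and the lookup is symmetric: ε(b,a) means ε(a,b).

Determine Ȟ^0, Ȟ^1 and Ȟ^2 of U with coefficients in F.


nerve simplices:
  A12={q4,q5} A13={q3,q4} A14={q3,q5} A23={q2,q4} A24={q2,q5} A34={q2,q3}
  A123={q4} A124={q5} A134={q3} A234={q2}
C dims 4,6,4; δ0: rk_F2 3; δ1: rk_F2 3
degree 0: 4−3−0 = 1 → Ȟ^0 ≅ Z/2
degree 1: 6−3−3 = 0 → Ȟ^1 ≅ 0
degree 2: 4−0−3 = 1 → Ȟ^2 ≅ Z/2

Ȟ^0 ≅ Z/2, Ȟ^1 ≅ 0, Ȟ^2 ≅ Z/2


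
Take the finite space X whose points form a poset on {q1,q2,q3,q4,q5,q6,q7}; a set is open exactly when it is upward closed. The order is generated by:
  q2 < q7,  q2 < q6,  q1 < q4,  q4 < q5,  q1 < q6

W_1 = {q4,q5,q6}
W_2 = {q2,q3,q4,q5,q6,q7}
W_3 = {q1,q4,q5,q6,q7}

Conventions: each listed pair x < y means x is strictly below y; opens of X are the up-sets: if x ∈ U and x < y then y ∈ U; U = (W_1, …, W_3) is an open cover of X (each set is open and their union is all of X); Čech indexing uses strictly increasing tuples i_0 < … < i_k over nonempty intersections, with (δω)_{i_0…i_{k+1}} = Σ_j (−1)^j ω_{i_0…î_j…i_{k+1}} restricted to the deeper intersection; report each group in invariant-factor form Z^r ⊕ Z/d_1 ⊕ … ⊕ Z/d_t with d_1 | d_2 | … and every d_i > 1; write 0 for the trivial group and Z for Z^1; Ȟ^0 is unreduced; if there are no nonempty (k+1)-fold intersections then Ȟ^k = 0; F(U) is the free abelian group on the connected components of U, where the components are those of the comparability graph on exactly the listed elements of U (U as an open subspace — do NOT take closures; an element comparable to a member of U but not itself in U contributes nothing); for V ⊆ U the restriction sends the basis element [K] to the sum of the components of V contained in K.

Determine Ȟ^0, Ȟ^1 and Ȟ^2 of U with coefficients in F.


Ȟ^0 = Z^2; Ȟ^1 = 0; Ȟ^2 = 0

intersection data:
  W12={q4,q5,q6} W13={q4,q5,q6} W23={q4,q5,q6,q7}
  W123={q4,q5,q6}
components per intersection:
  W1: {q4,q5} {q6}
  W2: {q2,q6,q7} {q3} {q4,q5}
  W3: {q1,q4,q5,q6} {q7}
  W12: {q4,q5} {q6}
  W13: {q4,q5} {q6}
  W23: {q4,q5} {q6} {q7}
  W123: {q4,q5} {q6}
C dims 7,7,2; δ0: rk 5, SNF 1^5; δ1: rk 2, SNF 1^2
Ȟ^0 = (7 − 5) − 0 = 2, so Ȟ^0 ≅ Z^2
Ȟ^1 = (7 − 2) − 5 = 0, so Ȟ^1 ≅ 0
Ȟ^2 = (2 − 0) − 2 = 0, so Ȟ^2 ≅ 0


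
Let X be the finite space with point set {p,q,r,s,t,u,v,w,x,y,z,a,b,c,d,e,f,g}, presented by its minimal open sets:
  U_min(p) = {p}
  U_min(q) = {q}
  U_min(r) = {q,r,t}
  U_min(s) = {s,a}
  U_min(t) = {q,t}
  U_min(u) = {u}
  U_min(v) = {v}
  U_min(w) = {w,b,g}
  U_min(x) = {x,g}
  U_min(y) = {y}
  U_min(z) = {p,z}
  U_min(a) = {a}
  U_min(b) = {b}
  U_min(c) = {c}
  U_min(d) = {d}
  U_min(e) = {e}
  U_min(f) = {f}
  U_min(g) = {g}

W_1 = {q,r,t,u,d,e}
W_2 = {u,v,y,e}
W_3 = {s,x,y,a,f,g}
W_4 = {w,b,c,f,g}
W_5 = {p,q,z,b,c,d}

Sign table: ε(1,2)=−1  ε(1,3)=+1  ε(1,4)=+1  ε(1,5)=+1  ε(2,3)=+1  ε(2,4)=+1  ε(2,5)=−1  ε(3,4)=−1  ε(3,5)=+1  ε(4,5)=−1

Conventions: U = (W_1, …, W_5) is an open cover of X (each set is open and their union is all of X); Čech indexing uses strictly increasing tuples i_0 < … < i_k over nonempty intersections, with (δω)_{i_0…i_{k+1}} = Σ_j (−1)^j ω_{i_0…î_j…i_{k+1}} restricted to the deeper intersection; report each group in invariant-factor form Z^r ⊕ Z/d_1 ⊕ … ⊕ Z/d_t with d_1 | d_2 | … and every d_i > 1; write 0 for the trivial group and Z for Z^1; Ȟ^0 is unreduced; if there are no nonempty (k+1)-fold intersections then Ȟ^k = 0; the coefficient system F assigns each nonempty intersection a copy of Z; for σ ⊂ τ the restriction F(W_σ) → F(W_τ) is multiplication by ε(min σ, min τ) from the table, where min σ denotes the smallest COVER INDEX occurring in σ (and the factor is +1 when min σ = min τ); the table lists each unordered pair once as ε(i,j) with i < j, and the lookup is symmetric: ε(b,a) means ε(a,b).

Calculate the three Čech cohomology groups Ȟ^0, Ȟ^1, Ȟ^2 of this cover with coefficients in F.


Ȟ^0 = 0; Ȟ^1 = Z/2; Ȟ^2 = 0

nerve simplices:
  W12={u,e} W15={q,d} W23={y} W34={f,g} W45={b,c}
C dims 5,5; δ0: rk 5, SNF 1^4·2
degree 0: 5−5−0 = 0 → Ȟ^0 ≅ 0
degree 1: 5−0−5 = 0 plus torsion [2] → Ȟ^1 ≅ Z/2
degree 2: 0−0−0 = 0 → Ȟ^2 ≅ 0


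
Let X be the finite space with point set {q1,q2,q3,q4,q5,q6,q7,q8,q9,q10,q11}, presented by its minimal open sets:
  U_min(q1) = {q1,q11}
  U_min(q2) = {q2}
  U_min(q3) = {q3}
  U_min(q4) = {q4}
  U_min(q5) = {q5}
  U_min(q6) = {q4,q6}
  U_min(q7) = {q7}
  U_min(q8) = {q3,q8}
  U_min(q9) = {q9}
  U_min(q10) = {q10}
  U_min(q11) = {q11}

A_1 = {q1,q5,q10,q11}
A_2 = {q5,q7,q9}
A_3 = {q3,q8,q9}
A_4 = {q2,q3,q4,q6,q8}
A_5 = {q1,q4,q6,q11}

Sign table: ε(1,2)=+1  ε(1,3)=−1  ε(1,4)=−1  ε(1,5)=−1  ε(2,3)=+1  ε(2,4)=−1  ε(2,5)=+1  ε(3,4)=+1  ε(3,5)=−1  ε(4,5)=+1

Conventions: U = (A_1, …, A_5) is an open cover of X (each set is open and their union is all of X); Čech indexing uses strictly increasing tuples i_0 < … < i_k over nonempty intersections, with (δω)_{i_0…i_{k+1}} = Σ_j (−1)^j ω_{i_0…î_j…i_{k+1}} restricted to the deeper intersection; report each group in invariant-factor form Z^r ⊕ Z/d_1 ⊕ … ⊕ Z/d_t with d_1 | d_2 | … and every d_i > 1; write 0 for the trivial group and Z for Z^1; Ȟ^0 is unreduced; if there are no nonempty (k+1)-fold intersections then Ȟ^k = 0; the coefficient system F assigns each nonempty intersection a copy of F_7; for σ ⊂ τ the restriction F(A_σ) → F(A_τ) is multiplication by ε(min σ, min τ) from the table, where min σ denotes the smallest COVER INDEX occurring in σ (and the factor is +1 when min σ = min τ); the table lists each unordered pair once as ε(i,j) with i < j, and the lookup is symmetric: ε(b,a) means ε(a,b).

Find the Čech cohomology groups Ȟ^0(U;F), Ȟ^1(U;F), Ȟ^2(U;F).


cover nerve:
  A12={q5} A15={q1,q11} A23={q9} A34={q3,q8} A45={q4,q6}
C dims 5,5; δ0: rk_F7 5
Ȟ^0: (5−5)−0=0 ⇒ 0
Ȟ^1: (5−0)−5=0 ⇒ 0
Ȟ^2: (0−0)−0=0 ⇒ 0

Ȟ^0 ≅ 0, Ȟ^1 ≅ 0 and Ȟ^2 ≅ 0


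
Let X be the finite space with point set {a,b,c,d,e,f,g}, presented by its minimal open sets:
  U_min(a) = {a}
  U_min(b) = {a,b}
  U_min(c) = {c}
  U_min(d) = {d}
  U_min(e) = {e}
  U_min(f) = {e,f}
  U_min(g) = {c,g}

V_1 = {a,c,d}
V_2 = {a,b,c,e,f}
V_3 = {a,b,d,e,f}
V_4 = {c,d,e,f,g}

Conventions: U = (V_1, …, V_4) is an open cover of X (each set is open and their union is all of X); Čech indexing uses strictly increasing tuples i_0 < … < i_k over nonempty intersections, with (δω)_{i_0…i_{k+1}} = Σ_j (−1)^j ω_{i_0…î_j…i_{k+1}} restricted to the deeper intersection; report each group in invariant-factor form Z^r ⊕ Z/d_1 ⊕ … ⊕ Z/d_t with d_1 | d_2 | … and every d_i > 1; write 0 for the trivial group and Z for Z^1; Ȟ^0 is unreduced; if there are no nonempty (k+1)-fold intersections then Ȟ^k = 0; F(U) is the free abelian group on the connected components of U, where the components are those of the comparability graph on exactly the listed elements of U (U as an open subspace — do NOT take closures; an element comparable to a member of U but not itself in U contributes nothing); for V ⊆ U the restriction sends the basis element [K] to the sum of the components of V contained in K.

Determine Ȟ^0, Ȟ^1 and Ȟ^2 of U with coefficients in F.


Ȟ^0 ≅ Z^4, Ȟ^1 ≅ 0, Ȟ^2 ≅ 0

nerve of the cover:
  V12={a,c} V13={a,d} V14={c,d} V23={a,b,e,f} V24={c,e,f} V34={d,e,f}
  V123={a} V124={c} V134={d} V234={e,f}
components per intersection:
  V1: {a} {c} {d}
  V2: {a,b} {c} {e,f}
  V3: {a,b} {d} {e,f}
  V4: {c,g} {d} {e,f}
  V12: {a} {c}
  V13: {a} {d}
  V14: {c} {d}
  V23: {a,b} {e,f}
  V24: {c} {e,f}
  V34: {d} {e,f}
  V123: {a}
  V124: {c}
  V134: {d}
  V234: {e,f}
C dims 12,12,4; δ0: rk 8, SNF 1^8; δ1: rk 4, SNF 1^4
Ȟ^0 = (12 − 8) − 0 = 4, so Ȟ^0 ≅ Z^4
Ȟ^1 = (12 − 4) − 8 = 0, so Ȟ^1 ≅ 0
Ȟ^2 = (4 − 0) − 4 = 0, so Ȟ^2 ≅ 0


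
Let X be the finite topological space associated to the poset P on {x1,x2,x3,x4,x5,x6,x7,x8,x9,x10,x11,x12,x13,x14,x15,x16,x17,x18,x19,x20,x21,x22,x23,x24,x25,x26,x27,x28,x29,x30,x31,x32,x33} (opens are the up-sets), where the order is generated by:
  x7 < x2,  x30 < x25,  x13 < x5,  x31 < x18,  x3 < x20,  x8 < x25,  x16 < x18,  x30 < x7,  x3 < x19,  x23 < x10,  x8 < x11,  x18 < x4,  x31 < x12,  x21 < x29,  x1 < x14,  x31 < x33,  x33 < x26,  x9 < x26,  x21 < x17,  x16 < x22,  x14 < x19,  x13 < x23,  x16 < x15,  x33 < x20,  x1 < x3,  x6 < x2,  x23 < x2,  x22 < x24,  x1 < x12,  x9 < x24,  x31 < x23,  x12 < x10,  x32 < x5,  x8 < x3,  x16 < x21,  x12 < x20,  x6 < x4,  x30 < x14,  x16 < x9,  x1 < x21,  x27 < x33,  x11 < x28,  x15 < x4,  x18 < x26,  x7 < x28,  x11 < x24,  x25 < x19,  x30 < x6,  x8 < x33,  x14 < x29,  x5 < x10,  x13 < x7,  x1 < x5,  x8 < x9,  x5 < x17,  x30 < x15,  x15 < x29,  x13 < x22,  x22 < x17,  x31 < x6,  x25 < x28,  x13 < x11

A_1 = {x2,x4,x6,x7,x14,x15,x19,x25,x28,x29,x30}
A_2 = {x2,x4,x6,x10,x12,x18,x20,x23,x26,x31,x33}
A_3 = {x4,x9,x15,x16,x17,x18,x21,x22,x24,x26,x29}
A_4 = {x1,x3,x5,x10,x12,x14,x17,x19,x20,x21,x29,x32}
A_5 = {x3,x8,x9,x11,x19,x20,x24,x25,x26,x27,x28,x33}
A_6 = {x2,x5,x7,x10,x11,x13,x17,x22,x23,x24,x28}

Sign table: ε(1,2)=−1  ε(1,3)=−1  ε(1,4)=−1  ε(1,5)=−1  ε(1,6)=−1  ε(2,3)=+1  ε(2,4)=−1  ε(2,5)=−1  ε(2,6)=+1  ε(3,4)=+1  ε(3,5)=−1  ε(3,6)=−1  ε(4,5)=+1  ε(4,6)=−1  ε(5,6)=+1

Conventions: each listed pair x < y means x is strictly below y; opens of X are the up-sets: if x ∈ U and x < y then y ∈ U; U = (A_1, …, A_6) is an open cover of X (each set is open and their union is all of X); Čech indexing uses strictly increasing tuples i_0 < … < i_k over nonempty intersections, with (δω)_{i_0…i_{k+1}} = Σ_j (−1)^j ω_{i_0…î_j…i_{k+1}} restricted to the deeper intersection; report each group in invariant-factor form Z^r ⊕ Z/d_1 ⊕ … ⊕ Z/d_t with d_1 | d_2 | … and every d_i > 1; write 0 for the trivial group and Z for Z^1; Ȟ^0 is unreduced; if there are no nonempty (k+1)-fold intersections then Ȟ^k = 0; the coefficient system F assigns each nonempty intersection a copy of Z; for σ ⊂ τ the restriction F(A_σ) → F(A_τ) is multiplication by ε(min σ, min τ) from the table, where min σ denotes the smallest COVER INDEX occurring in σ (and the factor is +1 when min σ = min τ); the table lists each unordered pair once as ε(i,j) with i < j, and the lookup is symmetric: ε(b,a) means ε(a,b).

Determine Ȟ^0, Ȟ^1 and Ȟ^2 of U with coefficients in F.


intersection data:
  A12={x2,x4,x6} A13={x4,x15,x29} A14={x14,x19,x29} A15={x19,x25,x28} A16={x2,x7,x28} A23={x4,x18,x26} A24={x10,x12,x20} A25={x20,x26,x33} A26={x2,x10,x23} A34={x17,x21,x29} A35={x9,x24,x26} A36={x17,x22,x24} A45={x3,x19,x20} A46={x5,x10,x17} A56={x11,x24,x28}
  A123={x4} A126={x2} A134={x29} A145={x19} A156={x28} A235={x26} A245={x20} A246={x10} A346={x17} A356={x24}
C dims 6,15,10; δ0: rk 6, SNF 1^5·2; δ1: rk 9, SNF 1^9
Ȟ^0 = (6 − 6) − 0 = 0, so Ȟ^0 ≅ 0
Ȟ^1 = (15 − 9) − 6 = 0 plus torsion [2], so Ȟ^1 ≅ Z/2
Ȟ^2 = (10 − 0) − 9 = 1, so Ȟ^2 ≅ Z

Ȟ^0 = 0, Ȟ^1 = Z/2, Ȟ^2 = Z


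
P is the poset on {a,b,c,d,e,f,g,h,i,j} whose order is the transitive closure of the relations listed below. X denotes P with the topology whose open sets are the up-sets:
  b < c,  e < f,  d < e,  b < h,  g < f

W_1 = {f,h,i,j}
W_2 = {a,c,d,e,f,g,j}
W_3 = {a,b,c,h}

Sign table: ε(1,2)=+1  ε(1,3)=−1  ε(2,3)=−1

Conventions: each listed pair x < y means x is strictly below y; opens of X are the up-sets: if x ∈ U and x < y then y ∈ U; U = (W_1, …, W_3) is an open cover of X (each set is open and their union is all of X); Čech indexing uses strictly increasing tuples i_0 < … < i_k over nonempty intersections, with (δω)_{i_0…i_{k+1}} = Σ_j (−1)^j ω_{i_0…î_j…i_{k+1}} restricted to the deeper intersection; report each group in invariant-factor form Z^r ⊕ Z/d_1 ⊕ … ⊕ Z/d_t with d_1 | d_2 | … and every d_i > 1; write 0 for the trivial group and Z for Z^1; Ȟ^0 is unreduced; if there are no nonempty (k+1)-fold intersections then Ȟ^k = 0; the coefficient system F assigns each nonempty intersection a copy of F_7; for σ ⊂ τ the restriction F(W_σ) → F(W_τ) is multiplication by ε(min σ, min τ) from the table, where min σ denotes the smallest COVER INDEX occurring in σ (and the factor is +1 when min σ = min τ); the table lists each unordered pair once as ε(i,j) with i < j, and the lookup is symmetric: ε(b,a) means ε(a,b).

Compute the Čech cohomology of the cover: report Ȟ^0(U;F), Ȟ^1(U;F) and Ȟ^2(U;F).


nerve simplices:
  W12={f,j} W13={h} W23={a,c}
C dims 3,3; δ0: rk_F7 2
degree 0: 3−2−0 = 1 → Ȟ^0 ≅ Z/7
degree 1: 3−0−2 = 1 → Ȟ^1 ≅ Z/7
degree 2: 0−0−0 = 0 → Ȟ^2 ≅ 0

Ȟ^0 ≅ Z/7; Ȟ^1 ≅ Z/7; Ȟ^2 ≅ 0


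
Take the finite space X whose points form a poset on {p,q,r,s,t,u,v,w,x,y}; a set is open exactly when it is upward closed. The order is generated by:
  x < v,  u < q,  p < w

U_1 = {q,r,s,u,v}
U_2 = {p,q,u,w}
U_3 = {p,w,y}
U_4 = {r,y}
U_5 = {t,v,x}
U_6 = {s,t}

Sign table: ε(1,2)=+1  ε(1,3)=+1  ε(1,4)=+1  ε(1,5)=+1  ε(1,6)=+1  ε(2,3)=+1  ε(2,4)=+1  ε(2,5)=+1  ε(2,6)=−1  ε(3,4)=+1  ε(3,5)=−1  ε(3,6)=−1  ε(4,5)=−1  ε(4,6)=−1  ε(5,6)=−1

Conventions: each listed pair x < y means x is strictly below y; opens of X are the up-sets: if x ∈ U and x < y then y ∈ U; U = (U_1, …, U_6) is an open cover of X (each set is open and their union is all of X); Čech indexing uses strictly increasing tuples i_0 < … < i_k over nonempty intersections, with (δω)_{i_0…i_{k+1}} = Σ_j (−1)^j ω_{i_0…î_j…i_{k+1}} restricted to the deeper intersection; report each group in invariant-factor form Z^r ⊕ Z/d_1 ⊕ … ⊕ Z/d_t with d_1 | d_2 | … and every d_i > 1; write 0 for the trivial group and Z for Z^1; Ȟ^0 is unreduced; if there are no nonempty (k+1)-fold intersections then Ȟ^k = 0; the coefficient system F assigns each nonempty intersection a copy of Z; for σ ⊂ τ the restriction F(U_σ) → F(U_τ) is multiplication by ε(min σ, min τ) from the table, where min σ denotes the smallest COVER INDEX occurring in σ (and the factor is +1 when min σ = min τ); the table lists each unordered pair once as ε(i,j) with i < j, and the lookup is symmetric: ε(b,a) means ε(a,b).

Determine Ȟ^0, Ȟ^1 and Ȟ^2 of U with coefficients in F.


Ȟ^0 ≅ 0,  Ȟ^1 ≅ Z ⊕ Z/2,  Ȟ^2 ≅ 0

nerve of the cover:
  U12={q,u} U14={r} U15={v} U16={s} U23={p,w} U34={y} U56={t}
C dims 6,7; δ0: rk 6, SNF 1^5·2
Ȟ^0 = (6 − 6) − 0 = 0, so Ȟ^0 ≅ 0
Ȟ^1 = (7 − 0) − 6 = 1 plus torsion [2], so Ȟ^1 ≅ Z ⊕ Z/2
Ȟ^2 = (0 − 0) − 0 = 0, so Ȟ^2 ≅ 0


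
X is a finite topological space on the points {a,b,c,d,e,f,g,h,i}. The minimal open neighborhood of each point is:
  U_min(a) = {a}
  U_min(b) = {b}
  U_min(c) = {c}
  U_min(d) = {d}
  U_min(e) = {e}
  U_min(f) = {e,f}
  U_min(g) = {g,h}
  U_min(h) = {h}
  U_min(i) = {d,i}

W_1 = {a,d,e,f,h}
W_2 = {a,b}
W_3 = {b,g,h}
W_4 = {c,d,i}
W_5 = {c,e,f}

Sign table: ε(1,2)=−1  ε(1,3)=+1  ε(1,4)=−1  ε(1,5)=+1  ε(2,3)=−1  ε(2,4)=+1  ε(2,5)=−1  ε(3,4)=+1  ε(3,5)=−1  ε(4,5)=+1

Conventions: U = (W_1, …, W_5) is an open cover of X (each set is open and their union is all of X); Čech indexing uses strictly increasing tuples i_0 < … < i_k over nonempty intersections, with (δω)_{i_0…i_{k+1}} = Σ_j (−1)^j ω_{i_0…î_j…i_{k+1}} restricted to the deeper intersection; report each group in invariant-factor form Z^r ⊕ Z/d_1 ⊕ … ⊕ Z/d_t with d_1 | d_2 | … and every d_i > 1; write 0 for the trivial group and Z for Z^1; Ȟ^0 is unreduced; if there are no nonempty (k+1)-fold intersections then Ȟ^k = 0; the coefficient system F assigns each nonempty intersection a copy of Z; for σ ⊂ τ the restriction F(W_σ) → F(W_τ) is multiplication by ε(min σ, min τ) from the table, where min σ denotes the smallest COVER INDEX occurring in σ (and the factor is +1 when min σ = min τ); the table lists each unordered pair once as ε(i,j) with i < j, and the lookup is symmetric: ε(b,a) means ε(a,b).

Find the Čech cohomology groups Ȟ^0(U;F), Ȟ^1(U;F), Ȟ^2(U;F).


Ȟ^0 ≅ 0; Ȟ^1 ≅ Z ⊕ Z/2; Ȟ^2 ≅ 0

nonempty overlaps:
  W12={a} W13={h} W14={d} W15={e,f} W23={b} W45={c}
C dims 5,6; δ0: rk 5, SNF 1^4·2
degree 0: 5−5−0 = 0 → Ȟ^0 ≅ 0
degree 1: 6−0−5 = 1 plus torsion [2] → Ȟ^1 ≅ Z ⊕ Z/2
degree 2: 0−0−0 = 0 → Ȟ^2 ≅ 0


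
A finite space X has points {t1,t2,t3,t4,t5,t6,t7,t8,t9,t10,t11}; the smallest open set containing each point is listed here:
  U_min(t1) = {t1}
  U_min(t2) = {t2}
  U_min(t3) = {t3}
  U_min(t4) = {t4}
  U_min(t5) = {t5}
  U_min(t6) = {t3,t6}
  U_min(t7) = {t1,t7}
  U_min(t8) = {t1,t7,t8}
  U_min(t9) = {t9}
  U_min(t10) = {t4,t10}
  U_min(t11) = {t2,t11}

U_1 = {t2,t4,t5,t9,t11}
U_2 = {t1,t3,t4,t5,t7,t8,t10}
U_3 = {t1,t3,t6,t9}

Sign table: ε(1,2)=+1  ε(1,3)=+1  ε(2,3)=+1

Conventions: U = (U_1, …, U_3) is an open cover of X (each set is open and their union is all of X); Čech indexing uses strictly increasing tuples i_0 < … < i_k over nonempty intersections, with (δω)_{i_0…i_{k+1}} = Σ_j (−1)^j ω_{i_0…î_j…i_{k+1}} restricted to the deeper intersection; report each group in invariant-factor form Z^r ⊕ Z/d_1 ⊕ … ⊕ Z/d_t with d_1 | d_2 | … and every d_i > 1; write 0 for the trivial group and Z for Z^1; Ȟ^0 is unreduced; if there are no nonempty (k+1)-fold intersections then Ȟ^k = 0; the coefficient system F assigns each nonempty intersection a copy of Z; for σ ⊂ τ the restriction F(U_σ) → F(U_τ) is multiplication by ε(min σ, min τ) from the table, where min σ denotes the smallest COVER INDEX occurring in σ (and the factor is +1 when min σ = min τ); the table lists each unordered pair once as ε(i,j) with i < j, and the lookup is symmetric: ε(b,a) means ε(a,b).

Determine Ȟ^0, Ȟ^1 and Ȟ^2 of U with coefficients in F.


intersection data:
  U12={t4,t5} U13={t9} U23={t1,t3}
C dims 3,3; δ0: rk 2, SNF 1^2
Ȟ^0 = (3 − 2) − 0 = 1, so Ȟ^0 ≅ Z
Ȟ^1 = (3 − 0) − 2 = 1, so Ȟ^1 ≅ Z
Ȟ^2 = (0 − 0) − 0 = 0, so Ȟ^2 ≅ 0

Ȟ^0(U;F) ≅ Z; Ȟ^1(U;F) ≅ Z; Ȟ^2(U;F) ≅ 0


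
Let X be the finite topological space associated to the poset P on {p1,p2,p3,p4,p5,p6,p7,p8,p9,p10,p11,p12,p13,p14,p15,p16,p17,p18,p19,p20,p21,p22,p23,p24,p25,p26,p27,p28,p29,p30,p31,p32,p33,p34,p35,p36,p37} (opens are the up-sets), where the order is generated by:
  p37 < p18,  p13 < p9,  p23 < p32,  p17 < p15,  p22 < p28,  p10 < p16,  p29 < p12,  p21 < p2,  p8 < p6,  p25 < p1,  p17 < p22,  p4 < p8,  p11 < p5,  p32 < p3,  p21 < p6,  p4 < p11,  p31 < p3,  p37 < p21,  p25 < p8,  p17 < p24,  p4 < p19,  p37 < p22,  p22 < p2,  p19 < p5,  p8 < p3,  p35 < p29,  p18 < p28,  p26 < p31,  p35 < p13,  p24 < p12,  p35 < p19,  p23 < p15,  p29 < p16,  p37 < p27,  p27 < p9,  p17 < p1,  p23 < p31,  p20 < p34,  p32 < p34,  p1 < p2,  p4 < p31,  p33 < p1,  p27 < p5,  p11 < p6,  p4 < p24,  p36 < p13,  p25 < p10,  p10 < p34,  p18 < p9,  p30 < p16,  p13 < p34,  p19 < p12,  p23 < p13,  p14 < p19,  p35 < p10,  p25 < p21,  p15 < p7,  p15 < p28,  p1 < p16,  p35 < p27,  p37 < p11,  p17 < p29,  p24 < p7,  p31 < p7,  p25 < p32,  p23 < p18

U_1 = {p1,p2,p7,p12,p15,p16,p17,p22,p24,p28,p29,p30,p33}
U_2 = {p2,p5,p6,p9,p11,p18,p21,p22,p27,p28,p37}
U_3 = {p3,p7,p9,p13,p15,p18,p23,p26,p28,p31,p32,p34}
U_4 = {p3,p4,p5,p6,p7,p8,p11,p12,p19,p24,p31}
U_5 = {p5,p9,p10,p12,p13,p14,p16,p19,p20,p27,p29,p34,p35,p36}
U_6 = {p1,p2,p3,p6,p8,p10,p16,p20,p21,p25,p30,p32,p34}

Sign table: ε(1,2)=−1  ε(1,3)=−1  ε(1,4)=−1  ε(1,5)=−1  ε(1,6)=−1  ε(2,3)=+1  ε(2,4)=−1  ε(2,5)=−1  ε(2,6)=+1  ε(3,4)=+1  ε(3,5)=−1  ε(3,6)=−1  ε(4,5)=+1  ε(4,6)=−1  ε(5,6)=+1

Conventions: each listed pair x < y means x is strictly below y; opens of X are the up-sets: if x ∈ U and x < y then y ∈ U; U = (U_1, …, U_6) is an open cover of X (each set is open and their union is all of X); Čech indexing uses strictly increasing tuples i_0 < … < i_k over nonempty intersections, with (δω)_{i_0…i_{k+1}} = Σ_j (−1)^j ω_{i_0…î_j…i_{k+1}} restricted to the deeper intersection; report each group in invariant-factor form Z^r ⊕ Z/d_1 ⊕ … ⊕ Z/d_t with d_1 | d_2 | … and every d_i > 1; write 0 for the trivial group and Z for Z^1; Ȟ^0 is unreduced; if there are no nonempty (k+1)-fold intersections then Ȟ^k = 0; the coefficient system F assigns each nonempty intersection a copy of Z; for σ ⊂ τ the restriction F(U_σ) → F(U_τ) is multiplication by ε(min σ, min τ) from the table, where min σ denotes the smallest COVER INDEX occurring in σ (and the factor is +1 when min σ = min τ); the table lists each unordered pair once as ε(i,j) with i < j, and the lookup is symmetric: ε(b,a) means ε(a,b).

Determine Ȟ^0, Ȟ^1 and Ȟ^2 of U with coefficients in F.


nonempty overlaps:
  U12={p2,p22,p28} U13={p7,p15,p28} U14={p7,p12,p24} U15={p12,p16,p29} U16={p1,p2,p16,p30} U23={p9,p18,p28} U24={p5,p6,p11} U25={p5,p9,p27} U26={p2,p6,p21} U34={p3,p7,p31} U35={p9,p13,p34} U36={p3,p32,p34} U45={p5,p12,p19} U46={p3,p6,p8} U56={p10,p16,p20,p34}
  U123={p28} U126={p2} U134={p7} U145={p12} U156={p16} U235={p9} U245={p5} U246={p6} U346={p3} U356={p34}
C dims 6,15,10; δ0: rk 6, SNF 1^5·2; δ1: rk 9, SNF 1^9
degree 0: 6−6−0 = 0 → Ȟ^0 ≅ 0
degree 1: 15−9−6 = 0 plus torsion [2] → Ȟ^1 ≅ Z/2
degree 2: 10−0−9 = 1 → Ȟ^2 ≅ Z

Ȟ^0 ≅ 0, Ȟ^1 ≅ Z/2, Ȟ^2 ≅ Z


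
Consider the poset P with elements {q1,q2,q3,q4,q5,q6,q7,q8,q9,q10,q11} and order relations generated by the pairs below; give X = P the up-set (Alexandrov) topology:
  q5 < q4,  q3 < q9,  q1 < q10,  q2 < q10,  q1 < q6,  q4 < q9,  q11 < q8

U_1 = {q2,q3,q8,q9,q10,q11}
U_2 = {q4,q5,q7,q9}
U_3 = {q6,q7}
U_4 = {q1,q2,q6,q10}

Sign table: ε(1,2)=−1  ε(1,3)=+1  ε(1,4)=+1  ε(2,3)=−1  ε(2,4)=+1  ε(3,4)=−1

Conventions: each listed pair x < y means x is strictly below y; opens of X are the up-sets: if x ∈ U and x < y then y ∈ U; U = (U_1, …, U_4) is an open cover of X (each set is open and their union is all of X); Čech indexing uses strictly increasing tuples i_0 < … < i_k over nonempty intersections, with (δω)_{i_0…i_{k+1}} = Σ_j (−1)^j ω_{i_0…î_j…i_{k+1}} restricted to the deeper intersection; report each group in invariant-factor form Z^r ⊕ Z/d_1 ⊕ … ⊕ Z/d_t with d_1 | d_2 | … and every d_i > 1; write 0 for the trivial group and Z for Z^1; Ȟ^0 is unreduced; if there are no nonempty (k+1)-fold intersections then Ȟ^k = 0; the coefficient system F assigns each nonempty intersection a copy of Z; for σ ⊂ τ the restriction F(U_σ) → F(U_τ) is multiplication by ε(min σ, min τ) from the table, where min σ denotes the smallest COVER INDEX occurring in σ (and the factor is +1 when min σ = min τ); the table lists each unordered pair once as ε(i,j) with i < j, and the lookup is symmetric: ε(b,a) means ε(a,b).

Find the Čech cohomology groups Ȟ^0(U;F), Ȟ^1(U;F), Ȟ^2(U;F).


nerve simplices:
  U12={q9} U14={q2,q10} U23={q7} U34={q6}
C dims 4,4; δ0: rk 4, SNF 1^3·2
degree 0: 4−4−0 = 0 → Ȟ^0 ≅ 0
degree 1: 4−0−4 = 0 plus torsion [2] → Ȟ^1 ≅ Z/2
degree 2: 0−0−0 = 0 → Ȟ^2 ≅ 0

Ȟ^0 = 0, Ȟ^1 = Z/2 and Ȟ^2 = 0


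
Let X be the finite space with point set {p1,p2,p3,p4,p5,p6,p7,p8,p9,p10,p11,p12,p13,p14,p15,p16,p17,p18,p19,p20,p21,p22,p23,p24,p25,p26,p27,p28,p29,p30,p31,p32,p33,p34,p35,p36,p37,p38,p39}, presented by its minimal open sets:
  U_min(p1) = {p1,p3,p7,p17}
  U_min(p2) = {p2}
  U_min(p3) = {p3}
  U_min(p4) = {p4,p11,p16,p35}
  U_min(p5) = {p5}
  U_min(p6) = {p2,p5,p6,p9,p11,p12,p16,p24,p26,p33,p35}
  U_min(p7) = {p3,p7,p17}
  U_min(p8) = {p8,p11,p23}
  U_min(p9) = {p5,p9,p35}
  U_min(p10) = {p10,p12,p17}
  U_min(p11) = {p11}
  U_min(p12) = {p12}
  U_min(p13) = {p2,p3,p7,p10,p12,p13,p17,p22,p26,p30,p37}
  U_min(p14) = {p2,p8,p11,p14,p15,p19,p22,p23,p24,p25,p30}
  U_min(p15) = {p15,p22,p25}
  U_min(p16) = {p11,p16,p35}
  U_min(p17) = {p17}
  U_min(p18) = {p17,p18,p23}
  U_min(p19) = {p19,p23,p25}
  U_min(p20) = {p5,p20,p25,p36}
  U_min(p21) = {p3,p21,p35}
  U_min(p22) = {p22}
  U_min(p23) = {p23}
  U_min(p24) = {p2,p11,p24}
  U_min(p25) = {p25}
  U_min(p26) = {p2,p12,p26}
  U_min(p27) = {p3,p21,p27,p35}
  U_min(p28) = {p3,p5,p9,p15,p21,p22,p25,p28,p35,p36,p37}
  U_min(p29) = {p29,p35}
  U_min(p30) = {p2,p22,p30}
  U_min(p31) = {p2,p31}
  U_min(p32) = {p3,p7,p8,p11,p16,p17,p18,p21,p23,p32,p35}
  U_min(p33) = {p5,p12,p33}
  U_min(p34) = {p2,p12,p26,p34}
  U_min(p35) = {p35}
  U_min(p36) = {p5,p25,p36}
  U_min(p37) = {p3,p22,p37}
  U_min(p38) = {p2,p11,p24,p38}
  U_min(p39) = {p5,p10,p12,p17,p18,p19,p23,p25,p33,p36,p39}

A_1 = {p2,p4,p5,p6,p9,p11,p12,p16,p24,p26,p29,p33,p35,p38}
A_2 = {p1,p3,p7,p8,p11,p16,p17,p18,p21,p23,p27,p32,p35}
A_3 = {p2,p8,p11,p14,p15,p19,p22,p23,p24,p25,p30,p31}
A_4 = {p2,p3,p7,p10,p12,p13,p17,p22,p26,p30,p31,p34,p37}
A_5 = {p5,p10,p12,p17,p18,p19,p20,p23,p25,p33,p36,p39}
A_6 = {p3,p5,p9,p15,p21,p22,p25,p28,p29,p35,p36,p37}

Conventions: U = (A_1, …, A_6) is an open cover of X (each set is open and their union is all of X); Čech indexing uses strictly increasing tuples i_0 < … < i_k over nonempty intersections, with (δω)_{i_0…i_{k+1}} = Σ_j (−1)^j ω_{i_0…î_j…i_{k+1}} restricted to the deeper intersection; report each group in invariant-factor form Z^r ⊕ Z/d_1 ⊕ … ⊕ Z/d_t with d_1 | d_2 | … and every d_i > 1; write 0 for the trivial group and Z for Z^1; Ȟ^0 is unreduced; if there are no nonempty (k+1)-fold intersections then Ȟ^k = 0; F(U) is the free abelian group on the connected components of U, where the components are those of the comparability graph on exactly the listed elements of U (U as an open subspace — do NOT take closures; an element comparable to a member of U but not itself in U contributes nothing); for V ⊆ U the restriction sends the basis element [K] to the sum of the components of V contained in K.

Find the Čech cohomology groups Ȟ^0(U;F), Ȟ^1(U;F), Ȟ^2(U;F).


Ȟ^0(U;F) ≅ Z, Ȟ^1(U;F) ≅ 0 and Ȟ^2(U;F) ≅ Z/2

cover nerve:
  A12={p11,p16,p35} A13={p2,p11,p24} A14={p2,p12,p26} A15={p5,p12,p33} A16={p5,p9,p29,p35} A23={p8,p11,p23} A24={p3,p7,p17} A25={p17,p18,p23} A26={p3,p21,p35} A34={p2,p22,p30,p31} A35={p19,p23,p25} A36={p15,p22,p25} A45={p10,p12,p17} A46={p3,p22,p37} A56={p5,p25,p36}
  A123={p11} A126={p35} A134={p2} A145={p12} A156={p5} A235={p23} A245={p17} A246={p3} A346={p22} A356={p25}
components per intersection:
  A1: {p2,p4,p5,p6,p9,p11,p12,p16,p24,p26,p29,p33,p35,p38}
  A2: {p1,p3,p7,p8,p11,p16,p17,p18,p21,p23,p27,p32,p35}
  A3: {p2,p8,p11,p14,p15,p19,p22,p23,p24,p25,p30,p31}
  A4: {p2,p3,p7,p10,p12,p13,p17,p22,p26,p30,p31,p34,p37}
  A5: {p5,p10,p12,p17,p18,p19,p20,p23,p25,p33,p36,p39}
  A6: {p3,p5,p9,p15,p21,p22,p25,p28,p29,p35,p36,p37}
  A12: {p11,p16,p35}
  A13: {p2,p11,p24}
  A14: {p2,p12,p26}
  A15: {p5,p12,p33}
  A16: {p5,p9,p29,p35}
  A23: {p8,p11,p23}
  A24: {p3,p7,p17}
  A25: {p17,p18,p23}
  A26: {p3,p21,p35}
  A34: {p2,p22,p30,p31}
  A35: {p19,p23,p25}
  A36: {p15,p22,p25}
  A45: {p10,p12,p17}
  A46: {p3,p22,p37}
  A56: {p5,p25,p36}
  A123: {p11}
  A126: {p35}
  A134: {p2}
  A145: {p12}
  A156: {p5}
  A235: {p23}
  A245: {p17}
  A246: {p3}
  A346: {p22}
  A356: {p25}
C dims 6,15,10; δ0: rk 5, SNF 1^5; δ1: rk 10, SNF 1^9·2
Ȟ^0: (6−5)−0=1 ⇒ Z
Ȟ^1: (15−10)−5=0 ⇒ 0
Ȟ^2: (10−0)−10=0 plus torsion [2] ⇒ Z/2


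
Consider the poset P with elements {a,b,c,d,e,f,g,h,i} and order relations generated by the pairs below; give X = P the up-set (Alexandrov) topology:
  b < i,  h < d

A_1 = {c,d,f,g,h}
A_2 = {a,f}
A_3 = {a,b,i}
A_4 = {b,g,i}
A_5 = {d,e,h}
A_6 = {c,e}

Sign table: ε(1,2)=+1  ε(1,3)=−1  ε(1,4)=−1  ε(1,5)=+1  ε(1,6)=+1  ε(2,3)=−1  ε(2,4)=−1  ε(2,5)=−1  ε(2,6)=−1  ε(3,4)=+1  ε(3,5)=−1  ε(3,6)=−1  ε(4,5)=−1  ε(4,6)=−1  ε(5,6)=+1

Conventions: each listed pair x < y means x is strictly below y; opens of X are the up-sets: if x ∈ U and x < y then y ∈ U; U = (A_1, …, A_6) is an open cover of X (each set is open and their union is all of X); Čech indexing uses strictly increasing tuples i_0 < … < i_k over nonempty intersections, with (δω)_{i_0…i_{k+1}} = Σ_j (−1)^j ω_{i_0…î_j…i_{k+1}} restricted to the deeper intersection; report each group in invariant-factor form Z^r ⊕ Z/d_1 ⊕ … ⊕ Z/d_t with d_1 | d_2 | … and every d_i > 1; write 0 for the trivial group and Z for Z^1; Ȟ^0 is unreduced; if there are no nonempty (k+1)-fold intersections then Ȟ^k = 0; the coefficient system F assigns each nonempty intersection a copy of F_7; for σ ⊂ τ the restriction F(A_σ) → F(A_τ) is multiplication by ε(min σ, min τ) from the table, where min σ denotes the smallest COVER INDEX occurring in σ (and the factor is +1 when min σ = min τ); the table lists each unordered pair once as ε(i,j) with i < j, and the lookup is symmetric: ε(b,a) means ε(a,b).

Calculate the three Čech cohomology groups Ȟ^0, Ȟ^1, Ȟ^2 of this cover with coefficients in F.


nerve simplices:
  A12={f} A14={g} A15={d,h} A16={c} A23={a} A34={b,i} A56={e}
C dims 6,7; δ0: rk_F7 5
degree 0: 6−5−0 = 1 → Ȟ^0 ≅ Z/7
degree 1: 7−0−5 = 2 → Ȟ^1 ≅ Z/7 ⊕ Z/7
degree 2: 0−0−0 = 0 → Ȟ^2 ≅ 0

Ȟ^0 = Z/7; Ȟ^1 = Z/7 ⊕ Z/7; Ȟ^2 = 0


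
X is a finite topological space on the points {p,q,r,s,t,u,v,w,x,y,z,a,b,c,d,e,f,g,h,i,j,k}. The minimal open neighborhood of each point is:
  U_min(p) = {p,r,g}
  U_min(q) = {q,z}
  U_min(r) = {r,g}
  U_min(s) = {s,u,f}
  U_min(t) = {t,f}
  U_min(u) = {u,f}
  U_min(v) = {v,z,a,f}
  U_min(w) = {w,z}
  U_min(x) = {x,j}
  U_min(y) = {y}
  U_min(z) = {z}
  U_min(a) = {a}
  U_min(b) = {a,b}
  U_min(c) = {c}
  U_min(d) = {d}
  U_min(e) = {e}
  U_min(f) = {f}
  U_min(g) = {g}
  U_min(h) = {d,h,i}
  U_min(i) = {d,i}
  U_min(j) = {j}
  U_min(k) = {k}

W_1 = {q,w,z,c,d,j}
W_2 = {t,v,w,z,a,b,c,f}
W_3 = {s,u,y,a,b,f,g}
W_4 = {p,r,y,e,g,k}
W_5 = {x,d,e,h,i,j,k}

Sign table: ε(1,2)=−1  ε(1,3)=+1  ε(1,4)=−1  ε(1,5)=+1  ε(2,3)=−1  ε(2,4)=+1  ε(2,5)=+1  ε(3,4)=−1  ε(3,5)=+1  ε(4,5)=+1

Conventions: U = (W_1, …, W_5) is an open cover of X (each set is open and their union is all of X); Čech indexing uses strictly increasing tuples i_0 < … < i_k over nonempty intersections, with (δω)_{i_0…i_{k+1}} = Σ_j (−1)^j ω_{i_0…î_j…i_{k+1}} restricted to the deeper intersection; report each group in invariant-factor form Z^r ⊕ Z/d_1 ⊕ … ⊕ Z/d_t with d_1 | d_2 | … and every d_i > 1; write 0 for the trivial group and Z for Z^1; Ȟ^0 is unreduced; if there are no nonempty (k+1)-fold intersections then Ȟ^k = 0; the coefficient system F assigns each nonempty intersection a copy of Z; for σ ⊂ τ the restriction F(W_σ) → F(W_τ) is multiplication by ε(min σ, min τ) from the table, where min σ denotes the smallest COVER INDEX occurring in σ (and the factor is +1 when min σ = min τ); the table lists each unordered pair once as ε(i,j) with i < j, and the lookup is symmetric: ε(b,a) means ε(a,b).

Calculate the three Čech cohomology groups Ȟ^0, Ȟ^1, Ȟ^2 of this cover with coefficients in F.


Ȟ^0 ≅ 0,  Ȟ^1 ≅ Z/2,  Ȟ^2 ≅ 0

nerve of the cover:
  W12={w,z,c} W15={d,j} W23={a,b,f} W34={y,g} W45={e,k}
C dims 5,5; δ0: rk 5, SNF 1^4·2
Ȟ^0 = (5 − 5) − 0 = 0, so Ȟ^0 ≅ 0
Ȟ^1 = (5 − 0) − 5 = 0 plus torsion [2], so Ȟ^1 ≅ Z/2
Ȟ^2 = (0 − 0) − 0 = 0, so Ȟ^2 ≅ 0
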